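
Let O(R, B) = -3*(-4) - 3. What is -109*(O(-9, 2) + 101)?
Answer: -11990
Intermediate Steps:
O(R, B) = 9 (O(R, B) = 12 - 3 = 9)
-109*(O(-9, 2) + 101) = -109*(9 + 101) = -109*110 = -11990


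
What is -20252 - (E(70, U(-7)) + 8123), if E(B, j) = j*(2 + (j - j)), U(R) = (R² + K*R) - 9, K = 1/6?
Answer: -85358/3 ≈ -28453.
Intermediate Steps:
K = ⅙ ≈ 0.16667
U(R) = -9 + R² + R/6 (U(R) = (R² + R/6) - 9 = -9 + R² + R/6)
E(B, j) = 2*j (E(B, j) = j*(2 + 0) = j*2 = 2*j)
-20252 - (E(70, U(-7)) + 8123) = -20252 - (2*(-9 + (-7)² + (⅙)*(-7)) + 8123) = -20252 - (2*(-9 + 49 - 7/6) + 8123) = -20252 - (2*(233/6) + 8123) = -20252 - (233/3 + 8123) = -20252 - 1*24602/3 = -20252 - 24602/3 = -85358/3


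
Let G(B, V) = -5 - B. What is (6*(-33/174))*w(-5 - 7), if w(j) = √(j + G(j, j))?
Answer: -33*I*√5/29 ≈ -2.5445*I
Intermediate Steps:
w(j) = I*√5 (w(j) = √(j + (-5 - j)) = √(-5) = I*√5)
(6*(-33/174))*w(-5 - 7) = (6*(-33/174))*(I*√5) = (6*(-33*1/174))*(I*√5) = (6*(-11/58))*(I*√5) = -33*I*√5/29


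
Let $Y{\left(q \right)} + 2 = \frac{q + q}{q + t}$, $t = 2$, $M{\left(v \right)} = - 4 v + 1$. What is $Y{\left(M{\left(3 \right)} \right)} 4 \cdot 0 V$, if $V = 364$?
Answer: $0$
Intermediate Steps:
$M{\left(v \right)} = 1 - 4 v$
$Y{\left(q \right)} = -2 + \frac{2 q}{2 + q}$ ($Y{\left(q \right)} = -2 + \frac{q + q}{q + 2} = -2 + \frac{2 q}{2 + q}$)
$Y{\left(M{\left(3 \right)} \right)} 4 \cdot 0 V = - \frac{4}{2 + \left(1 - 12\right)} 4 \cdot 0 \cdot 364 = - \frac{4}{2 - 11} \cdot 4 \cdot 0 \cdot 364 = - \frac{4}{-9} \cdot 4 \cdot 0 \cdot 364 = \left(-4\right) \left(- \frac{1}{9}\right) 4 \cdot 0 \cdot 364 = \frac{4}{9} \cdot 4 \cdot 0 \cdot 364 = \frac{16}{9} \cdot 0 \cdot 364 = 0 \cdot 364 = 0$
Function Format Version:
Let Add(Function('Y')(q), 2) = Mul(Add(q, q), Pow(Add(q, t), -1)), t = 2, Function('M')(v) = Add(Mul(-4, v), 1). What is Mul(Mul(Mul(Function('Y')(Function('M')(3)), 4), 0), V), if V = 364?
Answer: 0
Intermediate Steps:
Function('M')(v) = Add(1, Mul(-4, v))
Function('Y')(q) = Add(-2, Mul(2, q, Pow(Add(2, q), -1))) (Function('Y')(q) = Add(-2, Mul(Add(q, q), Pow(Add(q, 2), -1))) = Add(-2, Mul(Mul(2, q), Pow(Add(2, q), -1))) = Add(-2, Mul(2, q, Pow(Add(2, q), -1))))
Mul(Mul(Mul(Function('Y')(Function('M')(3)), 4), 0), V) = Mul(Mul(Mul(Mul(-4, Pow(Add(2, Add(1, Mul(-4, 3))), -1)), 4), 0), 364) = Mul(Mul(Mul(Mul(-4, Pow(Add(2, Add(1, -12)), -1)), 4), 0), 364) = Mul(Mul(Mul(Mul(-4, Pow(Add(2, -11), -1)), 4), 0), 364) = Mul(Mul(Mul(Mul(-4, Pow(-9, -1)), 4), 0), 364) = Mul(Mul(Mul(Mul(-4, Rational(-1, 9)), 4), 0), 364) = Mul(Mul(Mul(Rational(4, 9), 4), 0), 364) = Mul(Mul(Rational(16, 9), 0), 364) = Mul(0, 364) = 0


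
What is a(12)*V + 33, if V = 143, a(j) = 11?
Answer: 1606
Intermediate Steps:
a(12)*V + 33 = 11*143 + 33 = 1573 + 33 = 1606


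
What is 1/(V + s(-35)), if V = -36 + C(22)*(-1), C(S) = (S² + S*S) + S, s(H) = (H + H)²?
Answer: 1/3874 ≈ 0.00025813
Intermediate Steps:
s(H) = 4*H² (s(H) = (2*H)² = 4*H²)
C(S) = S + 2*S² (C(S) = (S² + S²) + S = 2*S² + S = S + 2*S²)
V = -1026 (V = -36 + (22*(1 + 2*22))*(-1) = -36 + (22*(1 + 44))*(-1) = -36 + (22*45)*(-1) = -36 + 990*(-1) = -36 - 990 = -1026)
1/(V + s(-35)) = 1/(-1026 + 4*(-35)²) = 1/(-1026 + 4*1225) = 1/(-1026 + 4900) = 1/3874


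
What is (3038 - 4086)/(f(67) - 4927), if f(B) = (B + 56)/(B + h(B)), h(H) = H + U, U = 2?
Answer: 142528/669949 ≈ 0.21274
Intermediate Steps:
h(H) = 2 + H (h(H) = H + 2 = 2 + H)
f(B) = (56 + B)/(2 + 2*B) (f(B) = (B + 56)/(B + (2 + B)) = (56 + B)/(2 + 2*B))
(3038 - 4086)/(f(67) - 4927) = (3038 - 4086)/((56 + 67)/(2*(1 + 67)) - 4927) = -1048/((½)*123/68 - 4927) = -1048/((½)*(1/68)*123 - 4927) = -1048/(123/136 - 4927) = -1048/(-669949/136) = -1048*(-136/669949) = 142528/669949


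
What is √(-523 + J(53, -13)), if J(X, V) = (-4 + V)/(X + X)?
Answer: I*√5878230/106 ≈ 22.873*I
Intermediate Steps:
J(X, V) = (-4 + V)/(2*X) (J(X, V) = (-4 + V)/((2*X)) = (-4 + V)*(1/(2*X)) = (-4 + V)/(2*X))
√(-523 + J(53, -13)) = √(-523 + (½)*(-4 - 13)/53) = √(-523 + (½)*(1/53)*(-17)) = √(-523 - 17/106) = √(-55455/106) = I*√5878230/106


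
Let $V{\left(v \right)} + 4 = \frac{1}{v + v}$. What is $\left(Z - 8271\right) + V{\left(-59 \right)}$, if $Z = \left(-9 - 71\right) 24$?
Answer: $- \frac{1203011}{118} \approx -10195.0$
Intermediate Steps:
$Z = -1920$ ($Z = \left(-80\right) 24 = -1920$)
$V{\left(v \right)} = -4 + \frac{1}{2 v}$ ($V{\left(v \right)} = -4 + \frac{1}{v + v} = -4 + \frac{1}{2 v}$)
$\left(Z - 8271\right) + V{\left(-59 \right)} = \left(-1920 - 8271\right) - \left(4 - \frac{1}{2 \left(-59\right)}\right) = -10191 + \left(-4 + \frac{1}{2} \left(- \frac{1}{59}\right)\right) = -10191 - \frac{473}{118} = - \frac{1203011}{118}$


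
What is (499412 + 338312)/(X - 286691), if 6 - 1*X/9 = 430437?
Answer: -418862/2080285 ≈ -0.20135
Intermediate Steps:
X = -3873879 (X = 54 - 9*430437 = 54 - 3873933 = -3873879)
(499412 + 338312)/(X - 286691) = (499412 + 338312)/(-3873879 - 286691) = 837724/(-4160570) = 837724*(-1/4160570) = -418862/2080285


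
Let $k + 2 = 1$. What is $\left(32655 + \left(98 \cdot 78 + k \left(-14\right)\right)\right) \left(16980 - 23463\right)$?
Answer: $-261349179$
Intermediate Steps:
$k = -1$ ($k = -2 + 1 = -1$)
$\left(32655 + \left(98 \cdot 78 + k \left(-14\right)\right)\right) \left(16980 - 23463\right) = \left(32655 + \left(98 \cdot 78 - -14\right)\right) \left(16980 - 23463\right) = \left(32655 + \left(7644 + 14\right)\right) \left(-6483\right) = \left(32655 + 7658\right) \left(-6483\right) = 40313 \left(-6483\right) = -261349179$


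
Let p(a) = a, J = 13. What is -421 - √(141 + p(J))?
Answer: -421 - √154 ≈ -433.41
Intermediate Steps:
-421 - √(141 + p(J)) = -421 - √(141 + 13) = -421 - √154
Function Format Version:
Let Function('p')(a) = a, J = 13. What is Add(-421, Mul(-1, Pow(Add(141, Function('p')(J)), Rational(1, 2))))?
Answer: Add(-421, Mul(-1, Pow(154, Rational(1, 2)))) ≈ -433.41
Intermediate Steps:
Add(-421, Mul(-1, Pow(Add(141, Function('p')(J)), Rational(1, 2)))) = Add(-421, Mul(-1, Pow(Add(141, 13), Rational(1, 2)))) = Add(-421, Mul(-1, Pow(154, Rational(1, 2))))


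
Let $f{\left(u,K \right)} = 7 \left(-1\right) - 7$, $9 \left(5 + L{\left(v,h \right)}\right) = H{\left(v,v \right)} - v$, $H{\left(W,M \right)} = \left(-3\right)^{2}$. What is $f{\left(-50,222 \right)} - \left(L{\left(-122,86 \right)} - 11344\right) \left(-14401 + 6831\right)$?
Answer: $- \frac{772215826}{9} \approx -8.5802 \cdot 10^{7}$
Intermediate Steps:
$H{\left(W,M \right)} = 9$
$L{\left(v,h \right)} = -4 - \frac{v}{9}$ ($L{\left(v,h \right)} = -5 + \frac{9 - v}{9} = -5 - \left(-1 + \frac{v}{9}\right) = -4 - \frac{v}{9}$)
$f{\left(u,K \right)} = -14$ ($f{\left(u,K \right)} = -7 - 7 = -14$)
$f{\left(-50,222 \right)} - \left(L{\left(-122,86 \right)} - 11344\right) \left(-14401 + 6831\right) = -14 - \left(\left(-4 - - \frac{122}{9}\right) - 11344\right) \left(-14401 + 6831\right) = -14 - \left(\left(-4 + \frac{122}{9}\right) - 11344\right) \left(-7570\right) = -14 - \left(\frac{86}{9} - 11344\right) \left(-7570\right) = -14 - \left(- \frac{102010}{9}\right) \left(-7570\right) = -14 - \frac{772215700}{9} = - \frac{772215826}{9}$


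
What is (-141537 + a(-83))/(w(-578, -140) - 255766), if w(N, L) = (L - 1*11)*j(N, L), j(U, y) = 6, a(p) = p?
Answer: 35405/64168 ≈ 0.55175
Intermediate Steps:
w(N, L) = -66 + 6*L (w(N, L) = (L - 1*11)*6 = (L - 11)*6 = (-11 + L)*6 = -66 + 6*L)
(-141537 + a(-83))/(w(-578, -140) - 255766) = (-141537 - 83)/((-66 + 6*(-140)) - 255766) = -141620/((-66 - 840) - 255766) = -141620/(-906 - 255766) = -141620/(-256672) = -141620*(-1/256672) = 35405/64168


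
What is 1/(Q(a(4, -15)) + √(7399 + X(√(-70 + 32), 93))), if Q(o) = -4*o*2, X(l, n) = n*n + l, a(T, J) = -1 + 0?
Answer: 1/(8 + √(16048 + I*√38)) ≈ 0.007425 - 1.34e-6*I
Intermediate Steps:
a(T, J) = -1
X(l, n) = l + n² (X(l, n) = n² + l = l + n²)
Q(o) = -8*o
1/(Q(a(4, -15)) + √(7399 + X(√(-70 + 32), 93))) = 1/(-8*(-1) + √(7399 + (√(-70 + 32) + 93²))) = 1/(8 + √(7399 + (√(-38) + 8649))) = 1/(8 + √(7399 + (I*√38 + 8649))) = 1/(8 + √(7399 + (8649 + I*√38))) = 1/(8 + √(16048 + I*√38))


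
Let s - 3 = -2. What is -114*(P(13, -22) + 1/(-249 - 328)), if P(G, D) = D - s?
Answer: 1513008/577 ≈ 2622.2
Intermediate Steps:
s = 1 (s = 3 - 2 = 1)
P(G, D) = -1 + D (P(G, D) = D - 1*1 = D - 1 = -1 + D)
-114*(P(13, -22) + 1/(-249 - 328)) = -114*((-1 - 22) + 1/(-249 - 328)) = -114*(-23 + 1/(-577)) = -114*(-23 - 1/577) = -114*(-13272/577) = 1513008/577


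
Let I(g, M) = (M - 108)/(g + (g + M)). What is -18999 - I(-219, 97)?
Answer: -588970/31 ≈ -18999.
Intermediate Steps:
I(g, M) = (-108 + M)/(M + 2*g) (I(g, M) = (-108 + M)/(g + (M + g)) = (-108 + M)/(M + 2*g))
-18999 - I(-219, 97) = -18999 - (-108 + 97)/(97 + 2*(-219)) = -18999 - (-11)/(97 - 438) = -18999 - (-11)/(-341) = -18999 - (-1)*(-11)/341 = -18999 - 1*1/31 = -18999 - 1/31 = -588970/31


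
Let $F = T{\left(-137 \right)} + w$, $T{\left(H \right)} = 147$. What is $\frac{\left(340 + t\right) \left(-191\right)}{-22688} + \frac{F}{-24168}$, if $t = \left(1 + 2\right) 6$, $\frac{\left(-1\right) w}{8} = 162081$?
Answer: $\frac{647241129}{11423408} \approx 56.659$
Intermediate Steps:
$w = -1296648$ ($w = \left(-8\right) 162081 = -1296648$)
$t = 18$ ($t = 3 \cdot 6 = 18$)
$F = -1296501$ ($F = 147 - 1296648 = -1296501$)
$\frac{\left(340 + t\right) \left(-191\right)}{-22688} + \frac{F}{-24168} = \frac{\left(340 + 18\right) \left(-191\right)}{-22688} - \frac{1296501}{-24168} = 358 \left(-191\right) \left(- \frac{1}{22688}\right) - - \frac{432167}{8056} = \left(-68378\right) \left(- \frac{1}{22688}\right) + \frac{432167}{8056} = \frac{34189}{11344} + \frac{432167}{8056} = \frac{647241129}{11423408}$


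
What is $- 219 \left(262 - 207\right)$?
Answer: $-12045$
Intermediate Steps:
$- 219 \left(262 - 207\right) = \left(-219\right) 55 = -12045$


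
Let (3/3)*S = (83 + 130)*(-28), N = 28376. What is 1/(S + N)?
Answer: 1/22412 ≈ 4.4619e-5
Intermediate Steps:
S = -5964 (S = (83 + 130)*(-28) = 213*(-28) = -5964)
1/(S + N) = 1/(-5964 + 28376) = 1/22412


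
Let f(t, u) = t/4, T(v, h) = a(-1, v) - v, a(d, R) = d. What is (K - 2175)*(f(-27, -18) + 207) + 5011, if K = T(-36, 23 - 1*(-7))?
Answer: -423524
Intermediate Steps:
T(v, h) = -1 - v
f(t, u) = t/4
K = 35 (K = -1 - 1*(-36) = -1 + 36 = 35)
(K - 2175)*(f(-27, -18) + 207) + 5011 = (35 - 2175)*((¼)*(-27) + 207) + 5011 = -2140*(-27/4 + 207) + 5011 = -2140*801/4 + 5011 = -428535 + 5011 = -423524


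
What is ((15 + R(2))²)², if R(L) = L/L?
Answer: 65536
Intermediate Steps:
R(L) = 1
((15 + R(2))²)² = ((15 + 1)²)² = (16²)² = 256² = 65536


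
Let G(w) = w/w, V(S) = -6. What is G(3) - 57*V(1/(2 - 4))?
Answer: 343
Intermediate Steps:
G(w) = 1
G(3) - 57*V(1/(2 - 4)) = 1 - 57*(-6) = 1 + 342 = 343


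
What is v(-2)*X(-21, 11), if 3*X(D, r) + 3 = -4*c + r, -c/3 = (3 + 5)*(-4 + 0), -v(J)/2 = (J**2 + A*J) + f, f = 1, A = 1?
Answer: 752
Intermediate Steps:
v(J) = -2 - 2*J - 2*J**2 (v(J) = -2*((J**2 + 1*J) + 1) = -2*((J**2 + J) + 1) = -2*((J + J**2) + 1) = -2*(1 + J + J**2) = -2 - 2*J - 2*J**2)
c = 96 (c = -3*(3 + 5)*(-4 + 0) = -24*(-4) = -3*(-32) = 96)
X(D, r) = -129 + r/3 (X(D, r) = -1 + (-4*96 + r)/3 = -1 + (-384 + r)/3 = -1 + (-128 + r/3) = -129 + r/3)
v(-2)*X(-21, 11) = (-2 - 2*(-2) - 2*(-2)**2)*(-129 + (1/3)*11) = (-2 + 4 - 2*4)*(-129 + 11/3) = (-2 + 4 - 8)*(-376/3) = -6*(-376/3) = 752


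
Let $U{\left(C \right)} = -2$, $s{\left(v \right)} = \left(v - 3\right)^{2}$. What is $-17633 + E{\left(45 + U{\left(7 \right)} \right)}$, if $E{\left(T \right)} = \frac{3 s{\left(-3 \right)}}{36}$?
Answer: $-17630$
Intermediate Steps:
$s{\left(v \right)} = \left(-3 + v\right)^{2}$
$E{\left(T \right)} = 3$ ($E{\left(T \right)} = \frac{3 \left(-3 - 3\right)^{2}}{36} = 3 \left(-6\right)^{2} \cdot \frac{1}{36} = 3 \cdot 36 \cdot \frac{1}{36} = 108 \cdot \frac{1}{36} = 3$)
$-17633 + E{\left(45 + U{\left(7 \right)} \right)} = -17633 + 3 = -17630$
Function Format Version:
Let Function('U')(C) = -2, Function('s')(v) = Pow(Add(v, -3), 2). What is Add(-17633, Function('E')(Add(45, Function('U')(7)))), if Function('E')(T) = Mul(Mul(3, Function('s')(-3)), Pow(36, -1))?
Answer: -17630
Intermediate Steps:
Function('s')(v) = Pow(Add(-3, v), 2)
Function('E')(T) = 3 (Function('E')(T) = Mul(Mul(3, Pow(Add(-3, -3), 2)), Pow(36, -1)) = Mul(Mul(3, Pow(-6, 2)), Rational(1, 36)) = Mul(Mul(3, 36), Rational(1, 36)) = Mul(108, Rational(1, 36)) = 3)
Add(-17633, Function('E')(Add(45, Function('U')(7)))) = Add(-17633, 3) = -17630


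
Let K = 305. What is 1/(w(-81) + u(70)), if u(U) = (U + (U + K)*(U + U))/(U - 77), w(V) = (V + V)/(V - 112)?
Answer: -193/1449268 ≈ -0.00013317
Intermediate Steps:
w(V) = 2*V/(-112 + V) (w(V) = (2*V)/(-112 + V) = 2*V/(-112 + V))
u(U) = (U + 2*U*(305 + U))/(-77 + U) (u(U) = (U + (U + 305)*(U + U))/(U - 77) = (U + (305 + U)*(2*U))/(-77 + U) = (U + 2*U*(305 + U))/(-77 + U))
1/(w(-81) + u(70)) = 1/(2*(-81)/(-112 - 81) + 70*(611 + 2*70)/(-77 + 70)) = 1/(2*(-81)/(-193) + 70*(611 + 140)/(-7)) = 1/(2*(-81)*(-1/193) + 70*(-⅐)*751) = 1/(162/193 - 7510) = 1/(-1449268/193) = -193/1449268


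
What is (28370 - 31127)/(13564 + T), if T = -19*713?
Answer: -2757/17 ≈ -162.18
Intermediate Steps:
T = -13547
(28370 - 31127)/(13564 + T) = (28370 - 31127)/(13564 - 13547) = -2757/17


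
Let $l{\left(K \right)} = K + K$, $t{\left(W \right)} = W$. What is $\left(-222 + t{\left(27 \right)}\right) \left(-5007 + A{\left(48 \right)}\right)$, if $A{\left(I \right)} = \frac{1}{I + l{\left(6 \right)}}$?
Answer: $\frac{3905447}{4} \approx 9.7636 \cdot 10^{5}$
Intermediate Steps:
$l{\left(K \right)} = 2 K$
$A{\left(I \right)} = \frac{1}{12 + I}$ ($A{\left(I \right)} = \frac{1}{I + 2 \cdot 6} = \frac{1}{I + 12} = \frac{1}{12 + I}$)
$\left(-222 + t{\left(27 \right)}\right) \left(-5007 + A{\left(48 \right)}\right) = \left(-222 + 27\right) \left(-5007 + \frac{1}{12 + 48}\right) = - 195 \left(-5007 + \frac{1}{60}\right) = \left(-195\right) \left(- \frac{300419}{60}\right) = \frac{3905447}{4}$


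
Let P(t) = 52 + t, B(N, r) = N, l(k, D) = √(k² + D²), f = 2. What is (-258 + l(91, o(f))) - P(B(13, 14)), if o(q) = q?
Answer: -323 + √8285 ≈ -231.98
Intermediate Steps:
l(k, D) = √(D² + k²)
(-258 + l(91, o(f))) - P(B(13, 14)) = (-258 + √(2² + 91²)) - (52 + 13) = (-258 + √(4 + 8281)) - 1*65 = (-258 + √8285) - 65 = -323 + √8285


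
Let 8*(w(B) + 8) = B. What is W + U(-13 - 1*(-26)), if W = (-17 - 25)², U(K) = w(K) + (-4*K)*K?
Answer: 8653/8 ≈ 1081.6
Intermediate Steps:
w(B) = -8 + B/8
U(K) = -8 - 4*K² + K/8 (U(K) = (-8 + K/8) + (-4*K)*K = (-8 + K/8) - 4*K² = -8 - 4*K² + K/8)
W = 1764 (W = (-42)² = 1764)
W + U(-13 - 1*(-26)) = 1764 + (-8 - 4*(-13 - 1*(-26))² + (-13 - 1*(-26))/8) = 1764 + (-8 - 4*(-13 + 26)² + (-13 + 26)/8) = 1764 + (-8 - 4*13² + (⅛)*13) = 1764 + (-8 - 4*169 + 13/8) = 1764 + (-8 - 676 + 13/8) = 1764 - 5459/8 = 8653/8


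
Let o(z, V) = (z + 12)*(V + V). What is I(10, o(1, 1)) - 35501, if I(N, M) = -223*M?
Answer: -41299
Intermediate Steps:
o(z, V) = 2*V*(12 + z) (o(z, V) = (12 + z)*(2*V) = 2*V*(12 + z))
I(10, o(1, 1)) - 35501 = -446*(12 + 1) - 35501 = -446*13 - 35501 = -223*26 - 35501 = -5798 - 35501 = -41299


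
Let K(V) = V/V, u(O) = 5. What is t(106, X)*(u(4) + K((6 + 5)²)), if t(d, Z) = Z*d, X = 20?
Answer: 12720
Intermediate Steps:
K(V) = 1
t(106, X)*(u(4) + K((6 + 5)²)) = (20*106)*(5 + 1) = 2120*6 = 12720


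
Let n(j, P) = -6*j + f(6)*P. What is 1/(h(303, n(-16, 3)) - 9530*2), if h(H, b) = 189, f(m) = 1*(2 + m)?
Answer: -1/18871 ≈ -5.2991e-5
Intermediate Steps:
f(m) = 2 + m
n(j, P) = -6*j + 8*P (n(j, P) = -6*j + (2 + 6)*P = -6*j + 8*P)
1/(h(303, n(-16, 3)) - 9530*2) = 1/(189 - 9530*2) = 1/(189 - 19060) = 1/(-18871) = -1/18871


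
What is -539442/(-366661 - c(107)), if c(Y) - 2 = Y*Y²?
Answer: 269721/795853 ≈ 0.33891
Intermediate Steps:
c(Y) = 2 + Y³ (c(Y) = 2 + Y*Y² = 2 + Y³)
-539442/(-366661 - c(107)) = -539442/(-366661 - (2 + 107³)) = -539442/(-366661 - (2 + 1225043)) = -539442/(-366661 - 1*1225045) = -539442/(-366661 - 1225045) = -539442/(-1591706) = -539442*(-1/1591706) = 269721/795853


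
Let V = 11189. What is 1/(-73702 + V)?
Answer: -1/62513 ≈ -1.5997e-5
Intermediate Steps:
1/(-73702 + V) = 1/(-73702 + 11189) = 1/(-62513) = -1/62513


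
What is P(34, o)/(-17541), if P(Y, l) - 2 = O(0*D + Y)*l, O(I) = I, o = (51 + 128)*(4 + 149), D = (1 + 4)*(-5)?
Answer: -931160/17541 ≈ -53.085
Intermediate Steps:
D = -25 (D = 5*(-5) = -25)
o = 27387 (o = 179*153 = 27387)
P(Y, l) = 2 + Y*l (P(Y, l) = 2 + (0*(-25) + Y)*l = 2 + (0 + Y)*l = 2 + Y*l)
P(34, o)/(-17541) = (2 + 34*27387)/(-17541) = (2 + 931158)*(-1/17541) = 931160*(-1/17541) = -931160/17541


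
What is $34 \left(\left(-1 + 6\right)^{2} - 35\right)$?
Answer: $-340$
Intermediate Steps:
$34 \left(\left(-1 + 6\right)^{2} - 35\right) = 34 \left(5^{2} - 35\right) = 34 \left(25 - 35\right) = 34 \left(-10\right) = -340$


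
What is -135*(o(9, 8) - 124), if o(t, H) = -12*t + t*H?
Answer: 21600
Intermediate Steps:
o(t, H) = -12*t + H*t
-135*(o(9, 8) - 124) = -135*(9*(-12 + 8) - 124) = -135*(9*(-4) - 124) = -135*(-36 - 124) = -135*(-160) = 21600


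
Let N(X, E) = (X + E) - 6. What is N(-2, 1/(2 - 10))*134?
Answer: -4355/4 ≈ -1088.8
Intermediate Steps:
N(X, E) = -6 + E + X (N(X, E) = (E + X) - 6 = -6 + E + X)
N(-2, 1/(2 - 10))*134 = (-6 + 1/(2 - 10) - 2)*134 = (-6 + 1/(-8) - 2)*134 = (-6 - ⅛ - 2)*134 = -65/8*134 = -4355/4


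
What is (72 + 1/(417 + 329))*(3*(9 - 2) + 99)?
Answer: 3222780/373 ≈ 8640.2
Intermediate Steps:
(72 + 1/(417 + 329))*(3*(9 - 2) + 99) = (72 + 1/746)*(3*7 + 99) = (72 + 1/746)*(21 + 99) = (53713/746)*120 = 3222780/373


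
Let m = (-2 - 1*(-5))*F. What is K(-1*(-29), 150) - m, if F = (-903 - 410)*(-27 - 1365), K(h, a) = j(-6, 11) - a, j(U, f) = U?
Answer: -5483244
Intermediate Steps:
K(h, a) = -6 - a
F = 1827696 (F = -1313*(-1392) = 1827696)
m = 5483088 (m = (-2 - 1*(-5))*1827696 = (-2 + 5)*1827696 = 3*1827696 = 5483088)
K(-1*(-29), 150) - m = (-6 - 1*150) - 1*5483088 = (-6 - 150) - 5483088 = -156 - 5483088 = -5483244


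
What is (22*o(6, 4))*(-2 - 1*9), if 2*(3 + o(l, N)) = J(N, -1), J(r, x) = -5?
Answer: 1331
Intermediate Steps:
o(l, N) = -11/2 (o(l, N) = -3 + (½)*(-5) = -3 - 5/2 = -11/2)
(22*o(6, 4))*(-2 - 1*9) = (22*(-11/2))*(-2 - 1*9) = -121*(-2 - 9) = -121*(-11) = 1331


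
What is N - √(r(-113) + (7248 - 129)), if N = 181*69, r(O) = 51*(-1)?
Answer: 12489 - 2*√1767 ≈ 12405.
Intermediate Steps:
r(O) = -51
N = 12489
N - √(r(-113) + (7248 - 129)) = 12489 - √(-51 + (7248 - 129)) = 12489 - √(-51 + 7119) = 12489 - √7068 = 12489 - 2*√1767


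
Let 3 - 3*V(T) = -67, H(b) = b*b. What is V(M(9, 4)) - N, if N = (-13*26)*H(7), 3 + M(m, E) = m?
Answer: 49756/3 ≈ 16585.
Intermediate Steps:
H(b) = b²
M(m, E) = -3 + m
N = -16562 (N = -13*26*7² = -338*49 = -16562)
V(T) = 70/3 (V(T) = 1 - ⅓*(-67) = 1 + 67/3 = 70/3)
V(M(9, 4)) - N = 70/3 - 1*(-16562) = 70/3 + 16562 = 49756/3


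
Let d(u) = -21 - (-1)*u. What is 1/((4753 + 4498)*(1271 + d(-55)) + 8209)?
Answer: 1/11063154 ≈ 9.0390e-8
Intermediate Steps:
d(u) = -21 + u
1/((4753 + 4498)*(1271 + d(-55)) + 8209) = 1/((4753 + 4498)*(1271 + (-21 - 55)) + 8209) = 1/(9251*(1271 - 76) + 8209) = 1/(9251*1195 + 8209) = 1/(11054945 + 8209) = 1/11063154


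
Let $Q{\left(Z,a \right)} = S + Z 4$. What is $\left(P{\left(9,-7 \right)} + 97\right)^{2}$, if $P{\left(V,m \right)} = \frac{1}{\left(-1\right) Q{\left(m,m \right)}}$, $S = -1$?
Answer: $\frac{7918596}{841} \approx 9415.7$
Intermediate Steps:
$Q{\left(Z,a \right)} = -1 + 4 Z$ ($Q{\left(Z,a \right)} = -1 + Z 4 = -1 + 4 Z$)
$P{\left(V,m \right)} = \frac{1}{1 - 4 m}$ ($P{\left(V,m \right)} = \frac{1}{\left(-1\right) \left(-1 + 4 m\right)} = \frac{1}{1 - 4 m}$)
$\left(P{\left(9,-7 \right)} + 97\right)^{2} = \left(- \frac{1}{-1 + 4 \left(-7\right)} + 97\right)^{2} = \left(- \frac{1}{-1 - 28} + 97\right)^{2} = \left(- \frac{1}{-29} + 97\right)^{2} = \left(\left(-1\right) \left(- \frac{1}{29}\right) + 97\right)^{2} = \left(\frac{1}{29} + 97\right)^{2} = \left(\frac{2814}{29}\right)^{2} = \frac{7918596}{841}$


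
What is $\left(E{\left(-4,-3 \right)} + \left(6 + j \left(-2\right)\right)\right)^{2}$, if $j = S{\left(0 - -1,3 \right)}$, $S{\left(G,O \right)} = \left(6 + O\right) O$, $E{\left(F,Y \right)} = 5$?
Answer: $1849$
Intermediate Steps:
$S{\left(G,O \right)} = O \left(6 + O\right)$
$j = 27$ ($j = 3 \left(6 + 3\right) = 3 \cdot 9 = 27$)
$\left(E{\left(-4,-3 \right)} + \left(6 + j \left(-2\right)\right)\right)^{2} = \left(5 + \left(6 + 27 \left(-2\right)\right)\right)^{2} = \left(5 + \left(6 - 54\right)\right)^{2} = \left(5 - 48\right)^{2} = \left(-43\right)^{2} = 1849$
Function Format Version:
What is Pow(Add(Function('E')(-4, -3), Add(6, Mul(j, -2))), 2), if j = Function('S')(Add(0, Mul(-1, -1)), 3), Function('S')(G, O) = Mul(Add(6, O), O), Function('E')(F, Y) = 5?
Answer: 1849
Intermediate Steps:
Function('S')(G, O) = Mul(O, Add(6, O))
j = 27 (j = Mul(3, Add(6, 3)) = Mul(3, 9) = 27)
Pow(Add(Function('E')(-4, -3), Add(6, Mul(j, -2))), 2) = Pow(Add(5, Add(6, Mul(27, -2))), 2) = Pow(Add(5, Add(6, -54)), 2) = Pow(Add(5, -48), 2) = Pow(-43, 2) = 1849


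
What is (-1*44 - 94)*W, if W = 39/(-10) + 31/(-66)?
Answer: 33166/55 ≈ 603.02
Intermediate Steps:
W = -721/165 (W = 39*(-⅒) + 31*(-1/66) = -39/10 - 31/66 = -721/165 ≈ -4.3697)
(-1*44 - 94)*W = (-1*44 - 94)*(-721/165) = (-44 - 94)*(-721/165) = -138*(-721/165) = 33166/55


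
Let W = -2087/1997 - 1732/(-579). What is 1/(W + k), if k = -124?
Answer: -1156263/141126181 ≈ -0.0081931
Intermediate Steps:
W = 2250431/1156263 (W = -2087*1/1997 - 1732*(-1/579) = -2087/1997 + 1732/579 = 2250431/1156263 ≈ 1.9463)
1/(W + k) = 1/(2250431/1156263 - 124) = 1/(-141126181/1156263) = -1156263/141126181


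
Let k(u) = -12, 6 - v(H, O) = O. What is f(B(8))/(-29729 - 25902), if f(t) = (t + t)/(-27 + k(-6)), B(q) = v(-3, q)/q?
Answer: -1/4339218 ≈ -2.3046e-7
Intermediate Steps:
v(H, O) = 6 - O
B(q) = (6 - q)/q
f(t) = -2*t/39 (f(t) = (t + t)/(-27 - 12) = (2*t)/(-39) = (2*t)*(-1/39) = -2*t/39)
f(B(8))/(-29729 - 25902) = (-2*(6 - 1*8)/(39*8))/(-29729 - 25902) = -(6 - 8)/156/(-55631) = -(-2)/156*(-1/55631) = -2/39*(-¼)*(-1/55631) = (1/78)*(-1/55631) = -1/4339218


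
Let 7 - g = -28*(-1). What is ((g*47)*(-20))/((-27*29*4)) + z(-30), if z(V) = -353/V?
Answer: 14261/2610 ≈ 5.4640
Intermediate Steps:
g = -21 (g = 7 - (-1)*28*(-1) = 7 - (-1)*(-28) = 7 - 1*28 = 7 - 28 = -21)
((g*47)*(-20))/((-27*29*4)) + z(-30) = (-21*47*(-20))/((-27*29*4)) - 353/(-30) = (-987*(-20))/((-783*4)) - 353*(-1/30) = 19740/(-3132) + 353/30 = 19740*(-1/3132) + 353/30 = -1645/261 + 353/30 = 14261/2610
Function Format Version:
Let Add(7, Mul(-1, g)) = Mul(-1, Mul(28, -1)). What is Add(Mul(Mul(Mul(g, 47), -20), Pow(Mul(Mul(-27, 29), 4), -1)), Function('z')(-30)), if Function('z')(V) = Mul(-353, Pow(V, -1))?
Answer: Rational(14261, 2610) ≈ 5.4640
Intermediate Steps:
g = -21 (g = Add(7, Mul(-1, Mul(-1, Mul(28, -1)))) = Add(7, Mul(-1, Mul(-1, -28))) = Add(7, Mul(-1, 28)) = Add(7, -28) = -21)
Add(Mul(Mul(Mul(g, 47), -20), Pow(Mul(Mul(-27, 29), 4), -1)), Function('z')(-30)) = Add(Mul(Mul(Mul(-21, 47), -20), Pow(Mul(Mul(-27, 29), 4), -1)), Mul(-353, Pow(-30, -1))) = Add(Mul(Mul(-987, -20), Pow(Mul(-783, 4), -1)), Mul(-353, Rational(-1, 30))) = Add(Mul(19740, Pow(-3132, -1)), Rational(353, 30)) = Add(Mul(19740, Rational(-1, 3132)), Rational(353, 30)) = Add(Rational(-1645, 261), Rational(353, 30)) = Rational(14261, 2610)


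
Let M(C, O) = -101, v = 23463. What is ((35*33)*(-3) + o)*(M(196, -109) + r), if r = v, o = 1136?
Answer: -54410098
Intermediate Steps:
r = 23463
((35*33)*(-3) + o)*(M(196, -109) + r) = ((35*33)*(-3) + 1136)*(-101 + 23463) = (1155*(-3) + 1136)*23362 = (-3465 + 1136)*23362 = -2329*23362 = -54410098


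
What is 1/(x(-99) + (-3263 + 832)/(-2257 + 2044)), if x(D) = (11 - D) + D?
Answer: 213/4774 ≈ 0.044617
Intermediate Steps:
x(D) = 11
1/(x(-99) + (-3263 + 832)/(-2257 + 2044)) = 1/(11 + (-3263 + 832)/(-2257 + 2044)) = 1/(11 - 2431/(-213)) = 1/(11 - 2431*(-1/213)) = 1/(11 + 2431/213) = 1/(4774/213) = 213/4774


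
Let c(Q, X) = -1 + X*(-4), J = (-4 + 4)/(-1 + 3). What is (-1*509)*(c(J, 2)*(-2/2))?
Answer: -4581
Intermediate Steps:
J = 0 (J = 0/2 = 0*(½) = 0)
c(Q, X) = -1 - 4*X
(-1*509)*(c(J, 2)*(-2/2)) = (-1*509)*((-1 - 4*2)*(-2/2)) = -509*(-1 - 8)*(-2*½) = -(-4581)*(-1) = -509*9 = -4581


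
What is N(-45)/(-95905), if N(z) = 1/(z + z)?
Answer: 1/8631450 ≈ 1.1586e-7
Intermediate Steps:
N(z) = 1/(2*z)
N(-45)/(-95905) = ((½)/(-45))/(-95905) = ((½)*(-1/45))*(-1/95905) = -1/90*(-1/95905) = 1/8631450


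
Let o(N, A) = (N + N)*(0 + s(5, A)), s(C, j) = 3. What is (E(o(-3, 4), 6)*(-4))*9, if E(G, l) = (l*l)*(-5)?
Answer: 6480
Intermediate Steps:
o(N, A) = 6*N (o(N, A) = (N + N)*(0 + 3) = (2*N)*3 = 6*N)
E(G, l) = -5*l² (E(G, l) = l²*(-5) = -5*l²)
(E(o(-3, 4), 6)*(-4))*9 = (-5*6²*(-4))*9 = (-5*36*(-4))*9 = -180*(-4)*9 = 720*9 = 6480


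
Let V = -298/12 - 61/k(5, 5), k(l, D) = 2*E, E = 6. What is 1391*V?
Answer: -499369/12 ≈ -41614.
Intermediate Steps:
k(l, D) = 12 (k(l, D) = 2*6 = 12)
V = -359/12 (V = -298/12 - 61/12 = -298*1/12 - 61*1/12 = -149/6 - 61/12 = -359/12 ≈ -29.917)
1391*V = 1391*(-359/12) = -499369/12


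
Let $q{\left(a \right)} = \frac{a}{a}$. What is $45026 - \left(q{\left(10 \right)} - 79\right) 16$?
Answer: $46274$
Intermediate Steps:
$q{\left(a \right)} = 1$
$45026 - \left(q{\left(10 \right)} - 79\right) 16 = 45026 - \left(1 - 79\right) 16 = 45026 - \left(-78\right) 16 = 45026 - -1248 = 45026 + 1248 = 46274$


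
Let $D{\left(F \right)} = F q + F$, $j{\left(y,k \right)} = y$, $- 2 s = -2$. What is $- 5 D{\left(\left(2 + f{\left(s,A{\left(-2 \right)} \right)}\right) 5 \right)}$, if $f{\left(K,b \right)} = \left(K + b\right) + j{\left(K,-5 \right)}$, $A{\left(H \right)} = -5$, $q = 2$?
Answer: $75$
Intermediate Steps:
$s = 1$ ($s = \left(- \frac{1}{2}\right) \left(-2\right) = 1$)
$f{\left(K,b \right)} = b + 2 K$ ($f{\left(K,b \right)} = \left(K + b\right) + K = b + 2 K$)
$D{\left(F \right)} = 3 F$ ($D{\left(F \right)} = F 2 + F = 2 F + F = 3 F$)
$- 5 D{\left(\left(2 + f{\left(s,A{\left(-2 \right)} \right)}\right) 5 \right)} = - 5 \cdot 3 \left(2 + \left(-5 + 2 \cdot 1\right)\right) 5 = - 5 \cdot 3 \left(2 + \left(-5 + 2\right)\right) 5 = - 5 \cdot 3 \left(2 - 3\right) 5 = - 5 \cdot 3 \left(\left(-1\right) 5\right) = - 5 \cdot 3 \left(-5\right) = \left(-5\right) \left(-15\right) = 75$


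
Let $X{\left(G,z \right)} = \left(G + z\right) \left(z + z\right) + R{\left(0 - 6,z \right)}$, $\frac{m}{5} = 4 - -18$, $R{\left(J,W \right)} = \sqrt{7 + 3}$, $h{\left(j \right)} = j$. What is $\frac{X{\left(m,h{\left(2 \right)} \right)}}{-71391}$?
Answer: $- \frac{448}{71391} - \frac{\sqrt{10}}{71391} \approx -0.0063196$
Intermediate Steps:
$R{\left(J,W \right)} = \sqrt{10}$
$m = 110$ ($m = 5 \left(4 - -18\right) = 5 \left(4 + 18\right) = 5 \cdot 22 = 110$)
$X{\left(G,z \right)} = \sqrt{10} + 2 z \left(G + z\right)$ ($X{\left(G,z \right)} = \left(G + z\right) \left(z + z\right) + \sqrt{10} = \left(G + z\right) 2 z + \sqrt{10} = 2 z \left(G + z\right) + \sqrt{10} = \sqrt{10} + 2 z \left(G + z\right)$)
$\frac{X{\left(m,h{\left(2 \right)} \right)}}{-71391} = \frac{\sqrt{10} + 2 \cdot 2^{2} + 2 \cdot 110 \cdot 2}{-71391} = \left(\sqrt{10} + 2 \cdot 4 + 440\right) \left(- \frac{1}{71391}\right) = \left(\sqrt{10} + 8 + 440\right) \left(- \frac{1}{71391}\right) = \left(448 + \sqrt{10}\right) \left(- \frac{1}{71391}\right) = - \frac{448}{71391} - \frac{\sqrt{10}}{71391}$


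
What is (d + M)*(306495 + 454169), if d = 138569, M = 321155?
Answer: 349695496736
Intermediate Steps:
(d + M)*(306495 + 454169) = (138569 + 321155)*(306495 + 454169) = 459724*760664 = 349695496736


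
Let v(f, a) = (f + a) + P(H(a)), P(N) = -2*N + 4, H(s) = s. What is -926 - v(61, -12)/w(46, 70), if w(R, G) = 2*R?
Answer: -85269/92 ≈ -926.84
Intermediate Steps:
P(N) = 4 - 2*N
v(f, a) = 4 + f - a (v(f, a) = (f + a) + (4 - 2*a) = (a + f) + (4 - 2*a) = 4 + f - a)
-926 - v(61, -12)/w(46, 70) = -926 - (4 + 61 - 1*(-12))/(2*46) = -926 - (4 + 61 + 12)/92 = -926 - 77/92 = -85269/92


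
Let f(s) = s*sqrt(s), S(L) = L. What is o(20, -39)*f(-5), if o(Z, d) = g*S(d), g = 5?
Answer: 975*I*sqrt(5) ≈ 2180.2*I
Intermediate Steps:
o(Z, d) = 5*d
f(s) = s**(3/2)
o(20, -39)*f(-5) = (5*(-39))*(-5)**(3/2) = -(-975)*I*sqrt(5) = 975*I*sqrt(5)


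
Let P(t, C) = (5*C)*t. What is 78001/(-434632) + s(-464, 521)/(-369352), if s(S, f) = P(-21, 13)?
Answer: -80160661/456057382 ≈ -0.17577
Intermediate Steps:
P(t, C) = 5*C*t
s(S, f) = -1365 (s(S, f) = 5*13*(-21) = -1365)
78001/(-434632) + s(-464, 521)/(-369352) = 78001/(-434632) - 1365/(-369352) = 78001*(-1/434632) - 1365*(-1/369352) = -7091/39512 + 1365/369352 = -80160661/456057382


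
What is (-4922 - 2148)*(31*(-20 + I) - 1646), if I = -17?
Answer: 19746510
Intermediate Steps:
(-4922 - 2148)*(31*(-20 + I) - 1646) = (-4922 - 2148)*(31*(-20 - 17) - 1646) = -7070*(31*(-37) - 1646) = -7070*(-1147 - 1646) = -7070*(-2793) = 19746510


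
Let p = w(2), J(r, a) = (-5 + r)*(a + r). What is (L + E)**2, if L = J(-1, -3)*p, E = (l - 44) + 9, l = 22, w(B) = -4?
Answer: 11881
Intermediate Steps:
p = -4
E = -13 (E = (22 - 44) + 9 = -22 + 9 = -13)
L = -96 (L = ((-1)**2 - 5*(-3) - 5*(-1) - 3*(-1))*(-4) = (1 + 15 + 5 + 3)*(-4) = 24*(-4) = -96)
(L + E)**2 = (-96 - 13)**2 = (-109)**2 = 11881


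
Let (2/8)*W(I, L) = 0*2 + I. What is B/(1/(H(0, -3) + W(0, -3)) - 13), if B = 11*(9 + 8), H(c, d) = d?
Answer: -561/40 ≈ -14.025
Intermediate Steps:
W(I, L) = 4*I (W(I, L) = 4*(0*2 + I) = 4*(0 + I) = 4*I)
B = 187 (B = 11*17 = 187)
B/(1/(H(0, -3) + W(0, -3)) - 13) = 187/(1/(-3 + 4*0) - 13) = 187/(1/(-3 + 0) - 13) = 187/(1/(-3) - 13) = 187/(-⅓ - 13) = 187/(-40/3) = -3/40*187 = -561/40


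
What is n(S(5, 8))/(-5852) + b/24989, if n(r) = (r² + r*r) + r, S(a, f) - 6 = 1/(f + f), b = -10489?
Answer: -1158765907/2674022912 ≈ -0.43334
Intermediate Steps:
S(a, f) = 6 + 1/(2*f) (S(a, f) = 6 + 1/(f + f) = 6 + 1/(2*f))
n(r) = r + 2*r² (n(r) = (r² + r²) + r = 2*r² + r = r + 2*r²)
n(S(5, 8))/(-5852) + b/24989 = ((6 + (½)/8)*(1 + 2*(6 + (½)/8)))/(-5852) - 10489/24989 = ((6 + (½)*(⅛))*(1 + 2*(6 + (½)*(⅛))))*(-1/5852) - 10489*1/24989 = ((6 + 1/16)*(1 + 2*(6 + 1/16)))*(-1/5852) - 10489/24989 = (97*(1 + 2*(97/16))/16)*(-1/5852) - 10489/24989 = (97*(1 + 97/8)/16)*(-1/5852) - 10489/24989 = ((97/16)*(105/8))*(-1/5852) - 10489/24989 = (10185/128)*(-1/5852) - 10489/24989 = -1455/107008 - 10489/24989 = -1158765907/2674022912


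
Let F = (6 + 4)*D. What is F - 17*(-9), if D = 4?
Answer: 193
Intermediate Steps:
F = 40 (F = (6 + 4)*4 = 10*4 = 40)
F - 17*(-9) = 40 - 17*(-9) = 40 + 153 = 193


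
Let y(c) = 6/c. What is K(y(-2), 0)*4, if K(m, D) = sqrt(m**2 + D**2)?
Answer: 12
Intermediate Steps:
K(m, D) = sqrt(D**2 + m**2)
K(y(-2), 0)*4 = sqrt(0**2 + (6/(-2))**2)*4 = sqrt(0 + (6*(-1/2))**2)*4 = sqrt(0 + (-3)**2)*4 = sqrt(0 + 9)*4 = sqrt(9)*4 = 3*4 = 12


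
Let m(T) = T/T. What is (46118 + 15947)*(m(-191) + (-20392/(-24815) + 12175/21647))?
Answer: 15897559410802/107434061 ≈ 1.4798e+5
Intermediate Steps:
m(T) = 1
(46118 + 15947)*(m(-191) + (-20392/(-24815) + 12175/21647)) = (46118 + 15947)*(1 + (-20392/(-24815) + 12175/21647)) = 62065*(1 + (-20392*(-1/24815) + 12175*(1/21647))) = 62065*(1 + (20392/24815 + 12175/21647)) = 62065*(1 + 743548249/537170305) = 62065*(1280718554/537170305) = 15897559410802/107434061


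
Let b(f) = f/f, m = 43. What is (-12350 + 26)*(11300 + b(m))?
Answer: -139273524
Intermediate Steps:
b(f) = 1
(-12350 + 26)*(11300 + b(m)) = (-12350 + 26)*(11300 + 1) = -12324*11301 = -139273524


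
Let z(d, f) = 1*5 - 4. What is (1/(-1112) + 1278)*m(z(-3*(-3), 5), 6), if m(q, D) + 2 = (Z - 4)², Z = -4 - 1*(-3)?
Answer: 32686105/1112 ≈ 29394.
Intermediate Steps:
z(d, f) = 1 (z(d, f) = 5 - 4 = 1)
Z = -1 (Z = -4 + 3 = -1)
m(q, D) = 23 (m(q, D) = -2 + (-1 - 4)² = -2 + (-5)² = -2 + 25 = 23)
(1/(-1112) + 1278)*m(z(-3*(-3), 5), 6) = (1/(-1112) + 1278)*23 = (-1/1112 + 1278)*23 = (1421135/1112)*23 = 32686105/1112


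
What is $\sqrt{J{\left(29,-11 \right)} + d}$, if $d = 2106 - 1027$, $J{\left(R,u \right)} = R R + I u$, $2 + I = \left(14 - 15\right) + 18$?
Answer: $3 \sqrt{195} \approx 41.893$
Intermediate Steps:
$I = 15$ ($I = -2 + \left(\left(14 - 15\right) + 18\right) = -2 + \left(-1 + 18\right) = -2 + 17 = 15$)
$J{\left(R,u \right)} = R^{2} + 15 u$ ($J{\left(R,u \right)} = R R + 15 u = R^{2} + 15 u$)
$d = 1079$ ($d = 2106 - 1027 = 1079$)
$\sqrt{J{\left(29,-11 \right)} + d} = \sqrt{\left(29^{2} + 15 \left(-11\right)\right) + 1079} = \sqrt{\left(841 - 165\right) + 1079} = \sqrt{676 + 1079} = \sqrt{1755} = 3 \sqrt{195}$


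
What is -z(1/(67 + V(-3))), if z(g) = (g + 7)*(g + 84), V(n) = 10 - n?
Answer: -3770481/6400 ≈ -589.14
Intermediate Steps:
z(g) = (7 + g)*(84 + g)
-z(1/(67 + V(-3))) = -(588 + (1/(67 + (10 - 1*(-3))))² + 91/(67 + (10 - 1*(-3)))) = -(588 + (1/(67 + (10 + 3)))² + 91/(67 + (10 + 3))) = -(588 + (1/(67 + 13))² + 91/(67 + 13)) = -(588 + (1/80)² + 91/80) = -(588 + (1/80)² + 91*(1/80)) = -(588 + 1/6400 + 91/80) = -1*3770481/6400 = -3770481/6400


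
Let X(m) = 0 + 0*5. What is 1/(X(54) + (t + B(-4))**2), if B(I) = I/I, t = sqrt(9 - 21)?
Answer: (1 + 2*I*sqrt(3))**(-2) ≈ -0.065089 - 0.040995*I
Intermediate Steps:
t = 2*I*sqrt(3) (t = sqrt(-12) = 2*I*sqrt(3) ≈ 3.4641*I)
B(I) = 1
X(m) = 0 (X(m) = 0 + 0 = 0)
1/(X(54) + (t + B(-4))**2) = 1/(0 + (2*I*sqrt(3) + 1)**2) = 1/(0 + (1 + 2*I*sqrt(3))**2) = 1/((1 + 2*I*sqrt(3))**2) = (1 + 2*I*sqrt(3))**(-2)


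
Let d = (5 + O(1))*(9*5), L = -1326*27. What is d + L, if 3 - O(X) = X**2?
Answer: -35487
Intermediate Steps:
O(X) = 3 - X**2
L = -35802
d = 315 (d = (5 + (3 - 1*1**2))*(9*5) = (5 + (3 - 1*1))*45 = (5 + (3 - 1))*45 = (5 + 2)*45 = 7*45 = 315)
d + L = 315 - 35802 = -35487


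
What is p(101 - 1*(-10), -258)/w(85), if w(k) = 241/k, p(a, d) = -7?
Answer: -595/241 ≈ -2.4689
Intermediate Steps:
p(101 - 1*(-10), -258)/w(85) = -7/(241/85) = -7/(241*(1/85)) = -7/241/85 = -7*85/241 = -595/241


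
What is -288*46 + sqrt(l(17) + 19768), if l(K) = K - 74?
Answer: -13248 + sqrt(19711) ≈ -13108.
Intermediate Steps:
l(K) = -74 + K
-288*46 + sqrt(l(17) + 19768) = -288*46 + sqrt((-74 + 17) + 19768) = -13248 + sqrt(-57 + 19768) = -13248 + sqrt(19711)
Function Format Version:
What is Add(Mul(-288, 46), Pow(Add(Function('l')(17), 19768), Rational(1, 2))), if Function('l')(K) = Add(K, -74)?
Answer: Add(-13248, Pow(19711, Rational(1, 2))) ≈ -13108.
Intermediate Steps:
Function('l')(K) = Add(-74, K)
Add(Mul(-288, 46), Pow(Add(Function('l')(17), 19768), Rational(1, 2))) = Add(Mul(-288, 46), Pow(Add(Add(-74, 17), 19768), Rational(1, 2))) = Add(-13248, Pow(Add(-57, 19768), Rational(1, 2))) = Add(-13248, Pow(19711, Rational(1, 2)))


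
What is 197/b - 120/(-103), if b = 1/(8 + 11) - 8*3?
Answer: -330929/46865 ≈ -7.0613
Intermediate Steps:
b = -455/19 (b = 1/19 - 24 = -455/19 ≈ -23.947)
197/b - 120/(-103) = 197/(-455/19) - 120/(-103) = 197*(-19/455) - 120*(-1/103) = -3743/455 + 120/103 = -330929/46865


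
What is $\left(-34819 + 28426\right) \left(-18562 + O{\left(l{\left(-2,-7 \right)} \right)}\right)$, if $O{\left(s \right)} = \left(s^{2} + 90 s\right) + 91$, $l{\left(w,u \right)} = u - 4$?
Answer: $123640620$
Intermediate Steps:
$l{\left(w,u \right)} = -4 + u$
$O{\left(s \right)} = 91 + s^{2} + 90 s$
$\left(-34819 + 28426\right) \left(-18562 + O{\left(l{\left(-2,-7 \right)} \right)}\right) = \left(-34819 + 28426\right) \left(-18562 + \left(91 + \left(-4 - 7\right)^{2} + 90 \left(-4 - 7\right)\right)\right) = - 6393 \left(-18562 + \left(91 + \left(-11\right)^{2} + 90 \left(-11\right)\right)\right) = - 6393 \left(-18562 + \left(91 + 121 - 990\right)\right) = - 6393 \left(-18562 - 778\right) = \left(-6393\right) \left(-19340\right) = 123640620$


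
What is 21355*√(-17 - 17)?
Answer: 21355*I*√34 ≈ 1.2452e+5*I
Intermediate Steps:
21355*√(-17 - 17) = 21355*√(-34) = 21355*(I*√34) = 21355*I*√34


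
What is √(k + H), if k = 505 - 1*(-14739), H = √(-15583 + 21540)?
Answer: √(15244 + √5957) ≈ 123.78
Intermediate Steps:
H = √5957 ≈ 77.182
k = 15244 (k = 505 + 14739 = 15244)
√(k + H) = √(15244 + √5957)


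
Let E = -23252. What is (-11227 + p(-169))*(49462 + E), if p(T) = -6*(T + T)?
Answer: -241105790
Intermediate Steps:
p(T) = -12*T
(-11227 + p(-169))*(49462 + E) = (-11227 - 12*(-169))*(49462 - 23252) = (-11227 + 2028)*26210 = -9199*26210 = -241105790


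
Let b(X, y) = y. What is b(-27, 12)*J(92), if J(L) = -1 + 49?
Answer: 576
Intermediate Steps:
J(L) = 48
b(-27, 12)*J(92) = 12*48 = 576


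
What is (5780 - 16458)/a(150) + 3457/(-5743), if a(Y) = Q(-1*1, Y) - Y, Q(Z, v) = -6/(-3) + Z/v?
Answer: 9121814243/127500343 ≈ 71.543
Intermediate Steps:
Q(Z, v) = 2 + Z/v (Q(Z, v) = -6*(-⅓) + Z/v = 2 + Z/v)
a(Y) = 2 - Y - 1/Y (a(Y) = (2 + (-1*1)/Y) - Y = (2 - 1/Y) - Y = 2 - Y - 1/Y)
(5780 - 16458)/a(150) + 3457/(-5743) = (5780 - 16458)/(2 - 1*150 - 1/150) + 3457/(-5743) = -10678/(2 - 150 - 1*1/150) + 3457*(-1/5743) = -10678/(2 - 150 - 1/150) - 3457/5743 = -10678/(-22201/150) - 3457/5743 = -10678*(-150/22201) - 3457/5743 = 1601700/22201 - 3457/5743 = 9121814243/127500343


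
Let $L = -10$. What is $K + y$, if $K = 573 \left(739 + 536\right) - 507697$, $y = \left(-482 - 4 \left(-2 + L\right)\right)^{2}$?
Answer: $411234$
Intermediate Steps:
$y = 188356$ ($y = \left(-482 - 4 \left(-2 - 10\right)\right)^{2} = \left(-482 - -48\right)^{2} = \left(-482 + 48\right)^{2} = \left(-434\right)^{2} = 188356$)
$K = 222878$ ($K = 573 \cdot 1275 - 507697 = 730575 - 507697 = 222878$)
$K + y = 222878 + 188356 = 411234$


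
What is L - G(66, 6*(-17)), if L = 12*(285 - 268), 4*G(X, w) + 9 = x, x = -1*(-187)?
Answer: 319/2 ≈ 159.50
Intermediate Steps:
x = 187
G(X, w) = 89/2 (G(X, w) = -9/4 + (1/4)*187 = -9/4 + 187/4 = 89/2)
L = 204 (L = 12*17 = 204)
L - G(66, 6*(-17)) = 204 - 1*89/2 = 204 - 89/2 = 319/2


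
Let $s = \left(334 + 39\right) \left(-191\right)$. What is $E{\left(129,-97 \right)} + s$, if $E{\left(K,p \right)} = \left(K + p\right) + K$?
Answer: $-71082$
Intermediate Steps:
$E{\left(K,p \right)} = p + 2 K$
$s = -71243$ ($s = 373 \left(-191\right) = -71243$)
$E{\left(129,-97 \right)} + s = \left(-97 + 2 \cdot 129\right) - 71243 = \left(-97 + 258\right) - 71243 = 161 - 71243 = -71082$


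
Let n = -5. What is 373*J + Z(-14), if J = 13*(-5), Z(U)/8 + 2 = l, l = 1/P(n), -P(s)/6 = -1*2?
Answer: -72781/3 ≈ -24260.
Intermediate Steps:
P(s) = 12 (P(s) = -(-6)*2 = -6*(-2) = 12)
l = 1/12 ≈ 0.083333
Z(U) = -46/3 (Z(U) = -16 + 8*(1/12) = -16 + ⅔ = -46/3)
J = -65
373*J + Z(-14) = 373*(-65) - 46/3 = -24245 - 46/3 = -72781/3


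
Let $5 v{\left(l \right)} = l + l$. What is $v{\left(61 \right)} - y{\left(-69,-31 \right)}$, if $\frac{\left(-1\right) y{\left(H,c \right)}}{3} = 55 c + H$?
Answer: $- \frac{26488}{5} \approx -5297.6$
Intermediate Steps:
$v{\left(l \right)} = \frac{2 l}{5}$ ($v{\left(l \right)} = \frac{l + l}{5} = \frac{2 l}{5}$)
$y{\left(H,c \right)} = - 165 c - 3 H$ ($y{\left(H,c \right)} = - 3 \left(55 c + H\right) = - 3 \left(H + 55 c\right) = - 165 c - 3 H$)
$v{\left(61 \right)} - y{\left(-69,-31 \right)} = \frac{2}{5} \cdot 61 - \left(\left(-165\right) \left(-31\right) - -207\right) = \frac{122}{5} - \left(5115 + 207\right) = \frac{122}{5} - 5322 = - \frac{26488}{5}$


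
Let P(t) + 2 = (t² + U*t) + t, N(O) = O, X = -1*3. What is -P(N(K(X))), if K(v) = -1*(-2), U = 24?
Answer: -52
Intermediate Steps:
X = -3
K(v) = 2
P(t) = -2 + t² + 25*t (P(t) = -2 + ((t² + 24*t) + t) = -2 + (t² + 25*t) = -2 + t² + 25*t)
-P(N(K(X))) = -(-2 + 2² + 25*2) = -(-2 + 4 + 50) = -1*52 = -52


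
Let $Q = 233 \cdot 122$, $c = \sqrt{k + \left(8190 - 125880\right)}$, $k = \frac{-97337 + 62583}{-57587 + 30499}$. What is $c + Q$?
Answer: $28426 + \frac{i \sqrt{5397202678438}}{6772} \approx 28426.0 + 343.06 i$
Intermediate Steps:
$k = \frac{17377}{13544}$ ($k = - \frac{34754}{-27088} = \left(-34754\right) \left(- \frac{1}{27088}\right) = \frac{17377}{13544} \approx 1.283$)
$c = \frac{i \sqrt{5397202678438}}{6772}$ ($c = \sqrt{\frac{17377}{13544} + \left(8190 - 125880\right)} = \sqrt{\frac{17377}{13544} - 117690} = \sqrt{- \frac{1593975983}{13544}} = \frac{i \sqrt{5397202678438}}{6772} \approx 343.06 i$)
$Q = 28426$
$c + Q = \frac{i \sqrt{5397202678438}}{6772} + 28426 = 28426 + \frac{i \sqrt{5397202678438}}{6772}$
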